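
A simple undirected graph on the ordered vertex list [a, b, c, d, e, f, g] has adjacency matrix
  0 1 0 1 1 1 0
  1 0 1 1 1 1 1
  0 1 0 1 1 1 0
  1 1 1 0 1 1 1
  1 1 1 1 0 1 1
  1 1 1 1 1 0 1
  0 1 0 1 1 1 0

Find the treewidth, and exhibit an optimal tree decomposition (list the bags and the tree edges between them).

Every bag has size at most 5, so the width is 5 − 1 = 4 and tw(G) ≤ 4. Conversely, {b, d, e, f, g} is a clique of size 5, and the vertices of any clique must share a bag in every tree decomposition; so some bag has ≥ 5 vertices and tw(G) ≥ 4. Combining the bounds, tw(G) = 4.

Treewidth 4.
One optimal decomposition is:
Bags: B1 = {b, c, d, e, f}  B2 = {a, b, d, e, f}  B3 = {b, d, e, f, g}
Tree: B1–B2, B1–B3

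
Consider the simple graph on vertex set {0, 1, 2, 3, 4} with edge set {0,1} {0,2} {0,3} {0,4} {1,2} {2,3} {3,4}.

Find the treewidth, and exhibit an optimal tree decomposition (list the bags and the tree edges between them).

The largest bag has 3 vertices, giving width 2; this decomposition certifies tw(G) ≤ 2. On the other hand G contains the 3-clique {0, 1, 2}. A clique must lie in a single bag of any decomposition, so no decomposition can have width below 2. Combining the bounds, tw(G) = 2.

Treewidth 2.
One optimal decomposition is:
Bags: B1 = {0, 2, 3}  B2 = {0, 3, 4}  B3 = {0, 1, 2}
Tree: B1–B2, B1–B3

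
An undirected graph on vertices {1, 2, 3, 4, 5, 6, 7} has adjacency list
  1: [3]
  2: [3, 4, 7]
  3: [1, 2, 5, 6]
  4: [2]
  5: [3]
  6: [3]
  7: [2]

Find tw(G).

1

A width-1 tree decomposition is:
Bags: B1 = {2, 7}  B2 = {2, 3}  B3 = {1, 3}  B4 = {3, 6}  B5 = {2, 4}  B6 = {3, 5}
Tree: B1–B2, B2–B3, B2–B4, B1–B5, B2–B6
The largest bag has 2 vertices, giving width 1; this decomposition certifies tw(G) ≤ 1. Any graph with an edge has treewidth ≥ 1, and G has the edge 7–2. Therefore the treewidth is 1.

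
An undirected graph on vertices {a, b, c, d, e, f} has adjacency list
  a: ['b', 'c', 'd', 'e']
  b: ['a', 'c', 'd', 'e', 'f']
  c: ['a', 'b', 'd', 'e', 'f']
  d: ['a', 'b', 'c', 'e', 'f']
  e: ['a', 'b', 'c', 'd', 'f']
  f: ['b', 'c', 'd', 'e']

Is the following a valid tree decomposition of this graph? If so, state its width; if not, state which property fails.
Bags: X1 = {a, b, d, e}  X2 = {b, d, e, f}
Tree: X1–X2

A tree decomposition must satisfy three properties: every vertex lies in some bag; for every edge, both endpoints lie together in some bag; and for every vertex, the bags containing it form a connected subtree. Here vertex c appears in no bag, so the decomposition is invalid.

No — vertex c appears in no bag.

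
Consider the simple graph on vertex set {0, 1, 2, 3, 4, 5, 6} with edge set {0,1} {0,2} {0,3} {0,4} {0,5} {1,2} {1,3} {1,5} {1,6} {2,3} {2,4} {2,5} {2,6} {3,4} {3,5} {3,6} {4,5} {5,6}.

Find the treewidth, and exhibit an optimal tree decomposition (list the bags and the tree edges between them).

Every bag has size at most 5, so the width is 5 − 1 = 4 and tw(G) ≤ 4. On the other hand G contains the 5-clique {0, 1, 2, 3, 5}. A clique must lie in a single bag of any decomposition, so no decomposition can have width below 4. Therefore the treewidth is 4.

Treewidth 4.
One optimal decomposition is:
Bags: B1 = {1, 2, 3, 5, 6}  B2 = {0, 1, 2, 3, 5}  B3 = {0, 2, 3, 4, 5}
Tree: B1–B2, B2–B3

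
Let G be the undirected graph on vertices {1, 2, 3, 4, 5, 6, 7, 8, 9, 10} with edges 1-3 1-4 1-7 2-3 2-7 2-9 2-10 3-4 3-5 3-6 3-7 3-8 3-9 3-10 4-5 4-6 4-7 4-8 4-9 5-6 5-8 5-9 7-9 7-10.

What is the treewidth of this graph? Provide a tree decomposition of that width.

Treewidth 3.
Bags: B1 = {3, 4, 7, 9}  B2 = {3, 4, 5, 9}  B3 = {1, 3, 4, 7}  B4 = {2, 3, 7, 9}  B5 = {3, 4, 5, 8}  B6 = {2, 3, 7, 10}  B7 = {3, 4, 5, 6}
Tree: B1–B2, B1–B3, B1–B4, B2–B5, B4–B6, B5–B7

Every bag has size at most 4, so the width is 4 − 1 = 3 and tw(G) ≤ 3. On the other hand G contains the 4-clique {2, 3, 7, 9}. A clique must lie in a single bag of any decomposition, so no decomposition can have width below 3. Hence tw(G) = 3 exactly.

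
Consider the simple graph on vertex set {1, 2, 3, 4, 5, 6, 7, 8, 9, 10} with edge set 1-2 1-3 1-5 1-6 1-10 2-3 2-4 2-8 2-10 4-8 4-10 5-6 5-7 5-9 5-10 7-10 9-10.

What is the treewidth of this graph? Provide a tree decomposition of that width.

Treewidth 2.
Bags: B1 = {1, 2, 3}  B2 = {1, 2, 10}  B3 = {1, 5, 10}  B4 = {2, 4, 10}  B5 = {5, 7, 10}  B6 = {2, 4, 8}  B7 = {1, 5, 6}  B8 = {5, 9, 10}
Tree: B1–B2, B2–B3, B2–B4, B3–B5, B4–B6, B3–B7, B3–B8

Each bag holds 3 vertices, so the decomposition has width 2, which upper-bounds the treewidth. For the lower bound, the 3 vertices {2, 4, 8} are pairwise adjacent, and any tree decomposition puts a clique entirely inside one bag — forcing width ≥ 2. Combining the bounds, tw(G) = 2.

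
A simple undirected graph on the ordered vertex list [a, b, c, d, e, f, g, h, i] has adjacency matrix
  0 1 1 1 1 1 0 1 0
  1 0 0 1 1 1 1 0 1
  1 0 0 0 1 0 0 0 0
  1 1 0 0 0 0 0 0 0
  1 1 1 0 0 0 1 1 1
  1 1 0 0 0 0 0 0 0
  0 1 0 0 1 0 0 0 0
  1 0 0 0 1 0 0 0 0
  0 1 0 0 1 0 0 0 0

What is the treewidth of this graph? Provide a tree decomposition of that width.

Every bag has size at most 3, so the width is 3 − 1 = 2 and tw(G) ≤ 2. Conversely, {a, e, h} is a clique of size 3, and the vertices of any clique must share a bag in every tree decomposition; so some bag has ≥ 3 vertices and tw(G) ≥ 2. Hence tw(G) = 2 exactly.

Treewidth 2.
Bags: B1 = {a, e, h}  B2 = {a, b, e}  B3 = {b, e, g}  B4 = {b, e, i}  B5 = {a, c, e}  B6 = {a, b, f}  B7 = {a, b, d}
Tree: B1–B2, B2–B3, B2–B4, B1–B5, B2–B6, B2–B7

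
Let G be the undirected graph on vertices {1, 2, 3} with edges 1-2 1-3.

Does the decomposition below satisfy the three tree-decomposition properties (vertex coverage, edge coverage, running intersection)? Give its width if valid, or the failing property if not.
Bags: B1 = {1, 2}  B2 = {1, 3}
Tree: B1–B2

Checking the three conditions: (i) the bags cover all of {1, 2, 3}; (ii) for each edge, some bag contains both endpoints; (iii) the bags containing any fixed vertex form a subtree. All hold, so the decomposition is valid with width 2 − 1 = 1.

Yes; width 1.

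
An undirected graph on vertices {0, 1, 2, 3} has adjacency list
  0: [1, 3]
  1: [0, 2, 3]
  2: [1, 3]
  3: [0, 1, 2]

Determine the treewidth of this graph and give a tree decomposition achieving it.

Each bag holds 3 vertices, so the decomposition has width 2, which upper-bounds the treewidth. On the other hand G contains the 3-clique {0, 1, 3}. A clique must lie in a single bag of any decomposition, so no decomposition can have width below 2. Therefore the treewidth is 2.

Treewidth 2.
One optimal decomposition is:
Bags: B1 = {1, 2, 3}  B2 = {0, 1, 3}
Tree: B1–B2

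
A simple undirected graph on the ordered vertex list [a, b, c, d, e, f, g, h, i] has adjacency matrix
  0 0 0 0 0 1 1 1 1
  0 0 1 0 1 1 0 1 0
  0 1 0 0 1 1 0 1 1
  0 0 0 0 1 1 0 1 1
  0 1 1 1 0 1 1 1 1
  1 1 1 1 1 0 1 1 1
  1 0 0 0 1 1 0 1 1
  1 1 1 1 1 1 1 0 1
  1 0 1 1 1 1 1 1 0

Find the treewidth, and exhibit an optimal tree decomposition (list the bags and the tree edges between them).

The largest bag has 5 vertices, giving width 4; this decomposition certifies tw(G) ≤ 4. Conversely, {b, c, e, f, h} is a clique of size 5, and the vertices of any clique must share a bag in every tree decomposition; so some bag has ≥ 5 vertices and tw(G) ≥ 4. Combining the bounds, tw(G) = 4.

Treewidth 4.
Bags: B1 = {e, f, g, h, i}  B2 = {a, f, g, h, i}  B3 = {d, e, f, h, i}  B4 = {c, e, f, h, i}  B5 = {b, c, e, f, h}
Tree: B1–B2, B1–B3, B3–B4, B4–B5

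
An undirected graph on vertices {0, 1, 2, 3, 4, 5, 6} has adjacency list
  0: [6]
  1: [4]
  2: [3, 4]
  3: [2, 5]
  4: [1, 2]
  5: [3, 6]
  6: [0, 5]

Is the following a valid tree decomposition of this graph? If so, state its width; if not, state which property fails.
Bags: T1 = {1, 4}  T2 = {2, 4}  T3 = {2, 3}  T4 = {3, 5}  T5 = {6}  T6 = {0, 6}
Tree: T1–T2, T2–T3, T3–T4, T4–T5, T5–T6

No — edge (5,6) lies in no bag.

A tree decomposition must satisfy three properties: every vertex lies in some bag; for every edge, both endpoints lie together in some bag; and for every vertex, the bags containing it form a connected subtree. Here edge (5,6) lies in no bag, so the decomposition is invalid.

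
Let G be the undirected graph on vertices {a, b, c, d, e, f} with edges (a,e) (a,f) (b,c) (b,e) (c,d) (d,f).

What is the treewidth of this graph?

2

A width-2 tree decomposition is:
Bags: B1 = {b, c, e}  B2 = {a, c, e}  B3 = {a, c, f}  B4 = {c, d, f}
Tree: B1–B2, B2–B3, B3–B4
Each bag holds 3 vertices, so the decomposition has width 2, which upper-bounds the treewidth. For the lower bound, G contains the cycle c–b–e–a–f–d–c, so G is not a forest; only forests have treewidth ≤ 1, hence tw(G) ≥ 2. The upper and lower bounds meet at 2, so that is the treewidth.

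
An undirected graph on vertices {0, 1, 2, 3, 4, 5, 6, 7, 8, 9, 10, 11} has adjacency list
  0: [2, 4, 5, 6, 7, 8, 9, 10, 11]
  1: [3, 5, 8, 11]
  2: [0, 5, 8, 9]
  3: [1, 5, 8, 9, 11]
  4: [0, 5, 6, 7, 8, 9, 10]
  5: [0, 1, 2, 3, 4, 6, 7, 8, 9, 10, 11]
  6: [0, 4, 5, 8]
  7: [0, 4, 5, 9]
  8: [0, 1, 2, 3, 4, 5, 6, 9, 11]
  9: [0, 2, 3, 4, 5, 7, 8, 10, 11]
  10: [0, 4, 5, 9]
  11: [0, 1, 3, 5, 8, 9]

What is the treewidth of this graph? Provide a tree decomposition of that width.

Each bag holds 5 vertices, so the decomposition has width 4, which upper-bounds the treewidth. On the other hand G contains the 5-clique {0, 2, 5, 8, 9}. A clique must lie in a single bag of any decomposition, so no decomposition can have width below 4. Hence tw(G) = 4 exactly.

Treewidth 4.
Bags: B1 = {0, 4, 5, 8, 9}  B2 = {0, 4, 5, 7, 9}  B3 = {0, 4, 5, 6, 8}  B4 = {0, 5, 8, 9, 11}  B5 = {3, 5, 8, 9, 11}  B6 = {0, 4, 5, 9, 10}  B7 = {1, 3, 5, 8, 11}  B8 = {0, 2, 5, 8, 9}
Tree: B1–B2, B1–B3, B1–B4, B4–B5, B2–B6, B5–B7, B4–B8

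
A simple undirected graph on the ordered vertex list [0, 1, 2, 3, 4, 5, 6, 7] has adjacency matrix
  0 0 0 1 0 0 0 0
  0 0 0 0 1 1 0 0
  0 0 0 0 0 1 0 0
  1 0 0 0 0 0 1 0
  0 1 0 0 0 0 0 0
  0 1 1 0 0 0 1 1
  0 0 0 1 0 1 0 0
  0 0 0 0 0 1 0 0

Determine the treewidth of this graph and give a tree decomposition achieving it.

Every bag has size at most 2, so the width is 2 − 1 = 1 and tw(G) ≤ 1. Any graph with an edge has treewidth ≥ 1, and G has the edge 5–1. The upper and lower bounds meet at 1, so that is the treewidth.

Treewidth 1.
One optimal decomposition is:
Bags: B1 = {1, 5}  B2 = {5, 6}  B3 = {3, 6}  B4 = {1, 4}  B5 = {5, 7}  B6 = {2, 5}  B7 = {0, 3}
Tree: B1–B2, B2–B3, B1–B4, B2–B5, B5–B6, B3–B7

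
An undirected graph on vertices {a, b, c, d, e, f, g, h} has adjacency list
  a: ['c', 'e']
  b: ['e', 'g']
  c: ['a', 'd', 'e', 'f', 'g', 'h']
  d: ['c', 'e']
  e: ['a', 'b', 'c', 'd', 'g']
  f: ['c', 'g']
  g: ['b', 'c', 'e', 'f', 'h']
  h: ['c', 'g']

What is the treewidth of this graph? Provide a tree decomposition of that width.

The largest bag has 3 vertices, giving width 2; this decomposition certifies tw(G) ≤ 2. Conversely, {c, d, e} is a clique of size 3, and the vertices of any clique must share a bag in every tree decomposition; so some bag has ≥ 3 vertices and tw(G) ≥ 2. The upper and lower bounds meet at 2, so that is the treewidth.

Treewidth 2.
One optimal decomposition is:
Bags: B1 = {a, c, e}  B2 = {c, d, e}  B3 = {c, e, g}  B4 = {c, g, h}  B5 = {b, e, g}  B6 = {c, f, g}
Tree: B1–B2, B2–B3, B3–B4, B3–B5, B4–B6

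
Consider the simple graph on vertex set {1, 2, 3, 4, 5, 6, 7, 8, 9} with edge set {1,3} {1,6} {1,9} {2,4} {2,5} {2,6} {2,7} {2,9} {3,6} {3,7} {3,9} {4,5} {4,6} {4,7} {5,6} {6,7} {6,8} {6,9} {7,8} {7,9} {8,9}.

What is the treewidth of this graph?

3

A width-3 tree decomposition is:
Bags: B1 = {2, 4, 6, 7}  B2 = {2, 6, 7, 9}  B3 = {3, 6, 7, 9}  B4 = {1, 3, 6, 9}  B5 = {6, 7, 8, 9}  B6 = {2, 4, 5, 6}
Tree: B1–B2, B2–B3, B3–B4, B2–B5, B1–B6
Every bag has size at most 4, so the width is 4 − 1 = 3 and tw(G) ≤ 3. On the other hand G contains the 4-clique {1, 3, 6, 9}. A clique must lie in a single bag of any decomposition, so no decomposition can have width below 3. Combining the bounds, tw(G) = 3.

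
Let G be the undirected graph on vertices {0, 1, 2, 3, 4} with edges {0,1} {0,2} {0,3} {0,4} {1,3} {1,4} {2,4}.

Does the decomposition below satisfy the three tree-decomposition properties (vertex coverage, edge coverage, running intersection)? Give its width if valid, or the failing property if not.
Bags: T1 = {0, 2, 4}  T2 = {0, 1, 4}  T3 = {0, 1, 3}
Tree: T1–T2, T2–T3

Yes; width 2.

Checking the three conditions: (i) the bags cover all of {0, 1, 2, 3, 4}; (ii) for each edge, some bag contains both endpoints; (iii) the bags containing any fixed vertex form a subtree. All hold, so the decomposition is valid with width 3 − 1 = 2.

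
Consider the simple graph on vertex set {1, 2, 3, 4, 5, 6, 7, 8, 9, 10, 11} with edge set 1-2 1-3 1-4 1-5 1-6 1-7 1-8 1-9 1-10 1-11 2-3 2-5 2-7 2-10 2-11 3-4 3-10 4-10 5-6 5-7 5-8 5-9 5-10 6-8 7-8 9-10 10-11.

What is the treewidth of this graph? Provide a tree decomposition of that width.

Treewidth 3.
One such decomposition:
Bags: B1 = {1, 2, 5, 10}  B2 = {1, 2, 5, 7}  B3 = {1, 5, 7, 8}  B4 = {1, 2, 10, 11}  B5 = {1, 2, 3, 10}  B6 = {1, 5, 9, 10}  B7 = {1, 3, 4, 10}  B8 = {1, 5, 6, 8}
Tree: B1–B2, B2–B3, B1–B4, B4–B5, B1–B6, B5–B7, B3–B8

Each bag holds 4 vertices, so the decomposition has width 3, which upper-bounds the treewidth. For the lower bound, the 4 vertices {1, 2, 10, 11} are pairwise adjacent, and any tree decomposition puts a clique entirely inside one bag — forcing width ≥ 3. Therefore the treewidth is 3.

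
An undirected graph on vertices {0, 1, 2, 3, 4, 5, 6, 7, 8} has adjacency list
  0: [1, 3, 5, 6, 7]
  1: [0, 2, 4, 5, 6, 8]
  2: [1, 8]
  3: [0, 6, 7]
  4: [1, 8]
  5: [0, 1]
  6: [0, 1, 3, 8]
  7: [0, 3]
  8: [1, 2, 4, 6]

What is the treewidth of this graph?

2

A width-2 tree decomposition is:
Bags: B1 = {1, 4, 8}  B2 = {1, 6, 8}  B3 = {0, 1, 6}  B4 = {0, 3, 6}  B5 = {1, 2, 8}  B6 = {0, 1, 5}  B7 = {0, 3, 7}
Tree: B1–B2, B2–B3, B3–B4, B1–B5, B3–B6, B4–B7
Each bag holds 3 vertices, so the decomposition has width 2, which upper-bounds the treewidth. For the lower bound, the 3 vertices {0, 1, 5} are pairwise adjacent, and any tree decomposition puts a clique entirely inside one bag — forcing width ≥ 2. The upper and lower bounds meet at 2, so that is the treewidth.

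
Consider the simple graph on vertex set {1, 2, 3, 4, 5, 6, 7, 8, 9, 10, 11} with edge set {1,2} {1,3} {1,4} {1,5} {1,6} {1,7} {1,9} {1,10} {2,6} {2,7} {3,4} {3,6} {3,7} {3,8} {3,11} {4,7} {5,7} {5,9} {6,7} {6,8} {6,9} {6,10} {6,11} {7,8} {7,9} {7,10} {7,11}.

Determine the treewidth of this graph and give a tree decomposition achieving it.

The largest bag has 4 vertices, giving width 3; this decomposition certifies tw(G) ≤ 3. Conversely, {3, 6, 7, 8} is a clique of size 4, and the vertices of any clique must share a bag in every tree decomposition; so some bag has ≥ 4 vertices and tw(G) ≥ 3. Therefore the treewidth is 3.

Treewidth 3.
One such decomposition:
Bags: B1 = {1, 2, 6, 7}  B2 = {1, 3, 6, 7}  B3 = {1, 6, 7, 9}  B4 = {1, 3, 4, 7}  B5 = {3, 6, 7, 8}  B6 = {1, 5, 7, 9}  B7 = {3, 6, 7, 11}  B8 = {1, 6, 7, 10}
Tree: B1–B2, B2–B3, B2–B4, B2–B5, B3–B6, B5–B7, B1–B8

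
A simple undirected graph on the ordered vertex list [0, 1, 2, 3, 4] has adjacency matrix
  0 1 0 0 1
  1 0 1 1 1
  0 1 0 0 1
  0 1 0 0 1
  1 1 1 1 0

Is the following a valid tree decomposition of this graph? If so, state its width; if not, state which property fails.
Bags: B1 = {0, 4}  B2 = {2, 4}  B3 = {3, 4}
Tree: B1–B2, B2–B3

A tree decomposition must satisfy three properties: every vertex lies in some bag; for every edge, both endpoints lie together in some bag; and for every vertex, the bags containing it form a connected subtree. Here vertex 1 appears in no bag, so the decomposition is invalid.

No — vertex 1 appears in no bag.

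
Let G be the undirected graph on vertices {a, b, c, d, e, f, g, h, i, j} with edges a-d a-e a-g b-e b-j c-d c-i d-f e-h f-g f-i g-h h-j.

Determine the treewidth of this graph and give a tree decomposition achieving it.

Every bag has size at most 3, so the width is 3 − 1 = 2 and tw(G) ≤ 2. The edges j–b–e–h–j form a cycle, so G is not a tree and its treewidth is at least 2. Therefore the treewidth is 2.

Treewidth 2.
One optimal decomposition is:
Bags: B1 = {b, h, j}  B2 = {b, e, h}  B3 = {e, g, h}  B4 = {a, e, g}  B5 = {a, f, g}  B6 = {a, d, f}  B7 = {d, f, i}  B8 = {c, d, i}
Tree: B1–B2, B2–B3, B3–B4, B4–B5, B5–B6, B6–B7, B7–B8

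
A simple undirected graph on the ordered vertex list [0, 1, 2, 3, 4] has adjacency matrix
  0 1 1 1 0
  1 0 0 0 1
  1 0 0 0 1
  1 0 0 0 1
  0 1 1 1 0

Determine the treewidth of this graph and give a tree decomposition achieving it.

The largest bag has 3 vertices, giving width 2; this decomposition certifies tw(G) ≤ 2. The edges 4–2–0–1–4 form a cycle, so G is not a tree and its treewidth is at least 2. Combining the bounds, tw(G) = 2.

Treewidth 2.
One optimal decomposition is:
Bags: B1 = {0, 2, 4}  B2 = {0, 1, 4}  B3 = {0, 3, 4}
Tree: B1–B2, B2–B3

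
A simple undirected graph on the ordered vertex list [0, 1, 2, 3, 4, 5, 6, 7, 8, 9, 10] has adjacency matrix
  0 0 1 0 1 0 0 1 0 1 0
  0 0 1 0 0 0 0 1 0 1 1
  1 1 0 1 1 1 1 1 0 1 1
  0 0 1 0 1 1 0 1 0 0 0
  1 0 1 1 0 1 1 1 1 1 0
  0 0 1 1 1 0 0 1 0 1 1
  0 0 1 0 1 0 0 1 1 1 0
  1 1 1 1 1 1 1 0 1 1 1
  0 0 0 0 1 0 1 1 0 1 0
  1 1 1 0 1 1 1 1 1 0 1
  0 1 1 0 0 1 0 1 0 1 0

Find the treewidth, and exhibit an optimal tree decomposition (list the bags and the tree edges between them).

Treewidth 4.
One optimal decomposition is:
Bags: B1 = {2, 4, 6, 7, 9}  B2 = {2, 4, 5, 7, 9}  B3 = {4, 6, 7, 8, 9}  B4 = {2, 5, 7, 9, 10}  B5 = {1, 2, 7, 9, 10}  B6 = {0, 2, 4, 7, 9}  B7 = {2, 3, 4, 5, 7}
Tree: B1–B2, B1–B3, B2–B4, B4–B5, B1–B6, B2–B7

Every bag has size at most 5, so the width is 5 − 1 = 4 and tw(G) ≤ 4. For the lower bound, the 5 vertices {4, 6, 7, 8, 9} are pairwise adjacent, and any tree decomposition puts a clique entirely inside one bag — forcing width ≥ 4. The upper and lower bounds meet at 4, so that is the treewidth.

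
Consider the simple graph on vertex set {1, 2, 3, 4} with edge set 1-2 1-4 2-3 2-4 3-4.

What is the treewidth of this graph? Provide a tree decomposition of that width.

The largest bag has 3 vertices, giving width 2; this decomposition certifies tw(G) ≤ 2. Conversely, {1, 2, 4} is a clique of size 3, and the vertices of any clique must share a bag in every tree decomposition; so some bag has ≥ 3 vertices and tw(G) ≥ 2. Combining the bounds, tw(G) = 2.

Treewidth 2.
One optimal decomposition is:
Bags: B1 = {1, 2, 4}  B2 = {2, 3, 4}
Tree: B1–B2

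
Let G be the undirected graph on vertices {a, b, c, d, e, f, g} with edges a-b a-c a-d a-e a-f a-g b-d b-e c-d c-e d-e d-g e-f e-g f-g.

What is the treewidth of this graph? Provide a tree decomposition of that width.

Treewidth 3.
One such decomposition:
Bags: B1 = {a, e, f, g}  B2 = {a, d, e, g}  B3 = {a, c, d, e}  B4 = {a, b, d, e}
Tree: B1–B2, B2–B3, B3–B4

Every bag has size at most 4, so the width is 4 − 1 = 3 and tw(G) ≤ 3. On the other hand G contains the 4-clique {a, d, e, g}. A clique must lie in a single bag of any decomposition, so no decomposition can have width below 3. The upper and lower bounds meet at 3, so that is the treewidth.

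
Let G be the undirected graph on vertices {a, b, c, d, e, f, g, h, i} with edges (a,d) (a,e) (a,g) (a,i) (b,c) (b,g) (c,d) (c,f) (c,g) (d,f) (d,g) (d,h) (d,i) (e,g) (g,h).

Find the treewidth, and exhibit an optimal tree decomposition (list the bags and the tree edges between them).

Treewidth 2.
One such decomposition:
Bags: B1 = {a, d, g}  B2 = {a, d, i}  B3 = {c, d, g}  B4 = {c, d, f}  B5 = {a, e, g}  B6 = {b, c, g}  B7 = {d, g, h}
Tree: B1–B2, B1–B3, B3–B4, B1–B5, B3–B6, B3–B7

The largest bag has 3 vertices, giving width 2; this decomposition certifies tw(G) ≤ 2. On the other hand G contains the 3-clique {d, g, h}. A clique must lie in a single bag of any decomposition, so no decomposition can have width below 2. Hence tw(G) = 2 exactly.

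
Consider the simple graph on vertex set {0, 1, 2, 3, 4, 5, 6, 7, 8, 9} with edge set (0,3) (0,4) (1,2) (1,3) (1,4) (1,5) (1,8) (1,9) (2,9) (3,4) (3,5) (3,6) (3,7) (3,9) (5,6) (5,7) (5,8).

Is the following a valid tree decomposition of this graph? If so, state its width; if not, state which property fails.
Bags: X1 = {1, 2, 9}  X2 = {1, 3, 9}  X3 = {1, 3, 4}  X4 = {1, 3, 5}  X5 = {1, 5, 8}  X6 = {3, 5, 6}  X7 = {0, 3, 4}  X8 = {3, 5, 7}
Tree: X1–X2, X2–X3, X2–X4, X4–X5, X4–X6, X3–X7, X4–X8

Every vertex of G appears in some bag (union = {0, 1, 2, 3, 4, 5, 6, 7, 8, 9}); every edge is covered by a bag; and for each vertex v the set of bags containing v is connected in the bag tree. The decomposition is therefore valid. The largest bag has 3 vertices, so the width is 2.

Yes; width 2.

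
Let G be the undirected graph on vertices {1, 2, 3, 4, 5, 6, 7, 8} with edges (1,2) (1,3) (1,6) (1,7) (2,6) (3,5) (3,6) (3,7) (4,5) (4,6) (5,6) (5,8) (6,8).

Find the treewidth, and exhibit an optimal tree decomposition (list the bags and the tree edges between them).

The largest bag has 3 vertices, giving width 2; this decomposition certifies tw(G) ≤ 2. On the other hand G contains the 3-clique {1, 2, 6}. A clique must lie in a single bag of any decomposition, so no decomposition can have width below 2. The upper and lower bounds meet at 2, so that is the treewidth.

Treewidth 2.
Bags: B1 = {5, 6, 8}  B2 = {4, 5, 6}  B3 = {3, 5, 6}  B4 = {1, 3, 6}  B5 = {1, 3, 7}  B6 = {1, 2, 6}
Tree: B1–B2, B1–B3, B3–B4, B4–B5, B4–B6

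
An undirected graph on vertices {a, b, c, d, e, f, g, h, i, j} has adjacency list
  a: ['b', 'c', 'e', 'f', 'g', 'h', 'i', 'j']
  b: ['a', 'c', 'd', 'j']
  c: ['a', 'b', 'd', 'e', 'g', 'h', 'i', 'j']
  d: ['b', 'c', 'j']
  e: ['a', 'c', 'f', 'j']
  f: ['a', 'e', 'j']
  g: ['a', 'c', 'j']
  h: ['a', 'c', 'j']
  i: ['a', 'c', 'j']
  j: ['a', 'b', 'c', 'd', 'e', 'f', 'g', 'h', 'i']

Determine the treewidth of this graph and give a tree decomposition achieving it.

Treewidth 3.
One such decomposition:
Bags: B1 = {a, c, g, j}  B2 = {a, b, c, j}  B3 = {a, c, e, j}  B4 = {a, c, h, j}  B5 = {a, e, f, j}  B6 = {a, c, i, j}  B7 = {b, c, d, j}
Tree: B1–B2, B1–B3, B3–B4, B3–B5, B1–B6, B2–B7

Every bag has size at most 4, so the width is 4 − 1 = 3 and tw(G) ≤ 3. On the other hand G contains the 4-clique {b, c, d, j}. A clique must lie in a single bag of any decomposition, so no decomposition can have width below 3. The upper and lower bounds meet at 3, so that is the treewidth.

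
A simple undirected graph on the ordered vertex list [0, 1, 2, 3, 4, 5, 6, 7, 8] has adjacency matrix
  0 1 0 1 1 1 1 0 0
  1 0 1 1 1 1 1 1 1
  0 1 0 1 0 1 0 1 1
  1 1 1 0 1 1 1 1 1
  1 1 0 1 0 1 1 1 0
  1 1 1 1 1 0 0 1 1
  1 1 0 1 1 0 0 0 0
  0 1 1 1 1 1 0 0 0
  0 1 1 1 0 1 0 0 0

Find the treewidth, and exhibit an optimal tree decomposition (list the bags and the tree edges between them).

Treewidth 4.
Bags: B1 = {0, 1, 3, 4, 5}  B2 = {0, 1, 3, 4, 6}  B3 = {1, 3, 4, 5, 7}  B4 = {1, 2, 3, 5, 7}  B5 = {1, 2, 3, 5, 8}
Tree: B1–B2, B1–B3, B3–B4, B4–B5

Each bag holds 5 vertices, so the decomposition has width 4, which upper-bounds the treewidth. For the lower bound, the 5 vertices {0, 1, 3, 4, 5} are pairwise adjacent, and any tree decomposition puts a clique entirely inside one bag — forcing width ≥ 4. Combining the bounds, tw(G) = 4.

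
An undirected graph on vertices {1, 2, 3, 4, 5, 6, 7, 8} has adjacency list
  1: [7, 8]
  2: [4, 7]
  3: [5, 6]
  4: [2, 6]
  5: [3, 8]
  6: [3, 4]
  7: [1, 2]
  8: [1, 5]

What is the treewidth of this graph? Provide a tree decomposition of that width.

Treewidth 2.
Bags: B1 = {3, 5, 8}  B2 = {1, 3, 8}  B3 = {1, 3, 7}  B4 = {2, 3, 7}  B5 = {2, 3, 4}  B6 = {3, 4, 6}
Tree: B1–B2, B2–B3, B3–B4, B4–B5, B5–B6

The largest bag has 3 vertices, giving width 2; this decomposition certifies tw(G) ≤ 2. Since 3–5–8–1–7–2–4–6–3 is a cycle in G, G is not acyclic. Forests are exactly the graphs of treewidth ≤ 1, so tw(G) ≥ 2. Combining the bounds, tw(G) = 2.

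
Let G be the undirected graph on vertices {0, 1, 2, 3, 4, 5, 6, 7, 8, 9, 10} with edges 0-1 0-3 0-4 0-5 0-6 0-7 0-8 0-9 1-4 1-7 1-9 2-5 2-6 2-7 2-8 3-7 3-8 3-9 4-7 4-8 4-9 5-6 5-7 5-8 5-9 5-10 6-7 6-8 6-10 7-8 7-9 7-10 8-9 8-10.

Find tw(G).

A width-4 tree decomposition is:
Bags: B1 = {0, 5, 7, 8, 9}  B2 = {0, 3, 7, 8, 9}  B3 = {0, 5, 6, 7, 8}  B4 = {0, 4, 7, 8, 9}  B5 = {2, 5, 6, 7, 8}  B6 = {5, 6, 7, 8, 10}  B7 = {0, 1, 4, 7, 9}
Tree: B1–B2, B1–B3, B2–B4, B3–B5, B5–B6, B4–B7
Each bag holds 5 vertices, so the decomposition has width 4, which upper-bounds the treewidth. For the lower bound, the 5 vertices {0, 3, 7, 8, 9} are pairwise adjacent, and any tree decomposition puts a clique entirely inside one bag — forcing width ≥ 4. The upper and lower bounds meet at 4, so that is the treewidth.

4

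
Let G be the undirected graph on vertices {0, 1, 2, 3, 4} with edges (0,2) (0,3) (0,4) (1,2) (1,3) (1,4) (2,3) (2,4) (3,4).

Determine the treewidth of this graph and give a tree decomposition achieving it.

Treewidth 3.
Bags: B1 = {1, 2, 3, 4}  B2 = {0, 2, 3, 4}
Tree: B1–B2

Each bag holds 4 vertices, so the decomposition has width 3, which upper-bounds the treewidth. Conversely, {0, 2, 3, 4} is a clique of size 4, and the vertices of any clique must share a bag in every tree decomposition; so some bag has ≥ 4 vertices and tw(G) ≥ 3. Hence tw(G) = 3 exactly.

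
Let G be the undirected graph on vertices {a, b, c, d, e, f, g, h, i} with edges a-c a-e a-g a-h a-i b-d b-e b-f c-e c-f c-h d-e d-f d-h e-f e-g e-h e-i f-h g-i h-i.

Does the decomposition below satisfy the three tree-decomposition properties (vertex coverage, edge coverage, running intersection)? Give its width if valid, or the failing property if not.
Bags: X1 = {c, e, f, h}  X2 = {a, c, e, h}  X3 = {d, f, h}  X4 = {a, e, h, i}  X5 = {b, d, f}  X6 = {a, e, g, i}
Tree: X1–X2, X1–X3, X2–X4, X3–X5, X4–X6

A tree decomposition must satisfy three properties: every vertex lies in some bag; for every edge, both endpoints lie together in some bag; and for every vertex, the bags containing it form a connected subtree. Here edge (e,d) lies in no bag, so the decomposition is invalid.

No — edge (e,d) lies in no bag.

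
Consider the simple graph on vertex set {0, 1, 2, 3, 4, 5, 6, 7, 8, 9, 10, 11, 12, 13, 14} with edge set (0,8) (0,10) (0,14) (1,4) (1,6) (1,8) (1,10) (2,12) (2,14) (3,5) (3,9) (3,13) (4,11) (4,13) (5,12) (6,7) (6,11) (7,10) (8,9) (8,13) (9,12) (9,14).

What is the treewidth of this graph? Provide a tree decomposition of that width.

Treewidth 3.
Bags: B1 = {6, 7, 10, 11}  B2 = {1, 6, 10, 11}  B3 = {1, 4, 10, 11}  B4 = {0, 1, 4, 10}  B5 = {0, 1, 4, 8}  B6 = {0, 4, 8, 13}  B7 = {0, 8, 13, 14}  B8 = {8, 9, 13, 14}  B9 = {3, 9, 13, 14}  B10 = {2, 3, 9, 14}  B11 = {2, 3, 9, 12}  B12 = {2, 3, 5, 12}
Tree: B1–B2, B2–B3, B3–B4, B4–B5, B5–B6, B6–B7, B7–B8, B8–B9, B9–B10, B10–B11, B11–B12

Each bag holds 4 vertices, so the decomposition has width 3, which upper-bounds the treewidth. For the lower bound: the 4 vertex sets {6,7,11}, {10}, {1}, {0,4,8,13} are disjoint, each induces a connected subgraph, and every pair is joined by at least one edge of G. Contracting each set to a single vertex therefore yields K_{4} as a minor, and since treewidth is minor-monotone, tw(G) ≥ tw(K_{4}) = 3. Combining the bounds, tw(G) = 3.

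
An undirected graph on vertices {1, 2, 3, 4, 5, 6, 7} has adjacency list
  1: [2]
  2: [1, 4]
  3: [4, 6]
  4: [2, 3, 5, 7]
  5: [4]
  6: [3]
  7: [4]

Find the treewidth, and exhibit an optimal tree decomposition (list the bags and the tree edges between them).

Treewidth 1.
One such decomposition:
Bags: B1 = {4, 5}  B2 = {3, 4}  B3 = {2, 4}  B4 = {3, 6}  B5 = {1, 2}  B6 = {4, 7}
Tree: B1–B2, B2–B3, B2–B4, B3–B5, B2–B6

Each bag holds 2 vertices, so the decomposition has width 1, which upper-bounds the treewidth. G has an edge, so its treewidth is at least 1. Combining the bounds, tw(G) = 1.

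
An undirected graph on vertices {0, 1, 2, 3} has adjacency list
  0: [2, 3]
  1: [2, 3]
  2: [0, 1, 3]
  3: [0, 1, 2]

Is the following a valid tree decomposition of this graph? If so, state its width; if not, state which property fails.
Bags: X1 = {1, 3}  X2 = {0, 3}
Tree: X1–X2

No — vertex 2 appears in no bag.

A tree decomposition must satisfy three properties: every vertex lies in some bag; for every edge, both endpoints lie together in some bag; and for every vertex, the bags containing it form a connected subtree. Here vertex 2 appears in no bag, so the decomposition is invalid.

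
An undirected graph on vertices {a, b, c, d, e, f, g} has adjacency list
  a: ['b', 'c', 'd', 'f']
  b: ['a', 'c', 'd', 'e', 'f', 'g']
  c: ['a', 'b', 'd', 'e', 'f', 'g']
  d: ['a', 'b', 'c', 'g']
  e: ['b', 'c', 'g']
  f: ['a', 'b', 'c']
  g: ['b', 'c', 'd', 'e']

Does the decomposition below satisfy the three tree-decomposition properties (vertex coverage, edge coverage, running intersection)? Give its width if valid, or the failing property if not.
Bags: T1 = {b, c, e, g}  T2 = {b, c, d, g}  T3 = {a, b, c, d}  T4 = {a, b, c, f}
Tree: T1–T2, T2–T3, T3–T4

Yes; width 3.

Checking the three conditions: (i) the bags cover all of {a, b, c, d, e, f, g}; (ii) for each edge, some bag contains both endpoints; (iii) the bags containing any fixed vertex form a subtree. All hold, so the decomposition is valid with width 4 − 1 = 3.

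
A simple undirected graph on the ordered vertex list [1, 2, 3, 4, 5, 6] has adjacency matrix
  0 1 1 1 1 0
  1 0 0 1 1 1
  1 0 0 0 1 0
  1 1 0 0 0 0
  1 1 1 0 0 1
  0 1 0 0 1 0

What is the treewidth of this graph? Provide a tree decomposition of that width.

Treewidth 2.
One such decomposition:
Bags: B1 = {1, 2, 5}  B2 = {2, 5, 6}  B3 = {1, 2, 4}  B4 = {1, 3, 5}
Tree: B1–B2, B1–B3, B1–B4

Each bag holds 3 vertices, so the decomposition has width 2, which upper-bounds the treewidth. For the lower bound, the 3 vertices {1, 2, 4} are pairwise adjacent, and any tree decomposition puts a clique entirely inside one bag — forcing width ≥ 2. Combining the bounds, tw(G) = 2.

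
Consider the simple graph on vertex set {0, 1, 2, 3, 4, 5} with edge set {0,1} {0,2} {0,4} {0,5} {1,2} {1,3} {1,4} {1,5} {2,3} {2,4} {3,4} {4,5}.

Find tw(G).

3

A width-3 tree decomposition is:
Bags: B1 = {0, 1, 2, 4}  B2 = {0, 1, 4, 5}  B3 = {1, 2, 3, 4}
Tree: B1–B2, B1–B3
Every bag has size at most 4, so the width is 4 − 1 = 3 and tw(G) ≤ 3. On the other hand G contains the 4-clique {0, 1, 2, 4}. A clique must lie in a single bag of any decomposition, so no decomposition can have width below 3. The upper and lower bounds meet at 3, so that is the treewidth.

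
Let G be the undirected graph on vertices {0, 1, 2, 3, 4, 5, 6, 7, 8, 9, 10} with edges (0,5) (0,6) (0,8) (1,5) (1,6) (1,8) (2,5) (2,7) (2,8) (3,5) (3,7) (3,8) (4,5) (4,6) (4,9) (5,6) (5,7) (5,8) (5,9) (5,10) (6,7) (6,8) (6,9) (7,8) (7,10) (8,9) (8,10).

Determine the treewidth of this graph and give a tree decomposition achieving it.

The largest bag has 4 vertices, giving width 3; this decomposition certifies tw(G) ≤ 3. For the lower bound, the 4 vertices {5, 7, 8, 10} are pairwise adjacent, and any tree decomposition puts a clique entirely inside one bag — forcing width ≥ 3. The upper and lower bounds meet at 3, so that is the treewidth.

Treewidth 3.
One such decomposition:
Bags: B1 = {5, 6, 8, 9}  B2 = {4, 5, 6, 9}  B3 = {5, 6, 7, 8}  B4 = {5, 7, 8, 10}  B5 = {2, 5, 7, 8}  B6 = {1, 5, 6, 8}  B7 = {3, 5, 7, 8}  B8 = {0, 5, 6, 8}
Tree: B1–B2, B1–B3, B3–B4, B4–B5, B1–B6, B3–B7, B3–B8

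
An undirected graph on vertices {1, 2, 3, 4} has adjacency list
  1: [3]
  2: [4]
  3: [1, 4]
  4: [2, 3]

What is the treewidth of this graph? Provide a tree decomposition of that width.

Treewidth 1.
Bags: B1 = {1, 3}  B2 = {3, 4}  B3 = {2, 4}
Tree: B1–B2, B2–B3

Each bag holds 2 vertices, so the decomposition has width 1, which upper-bounds the treewidth. Since G has at least one edge (e.g. 1–3), it is not an edgeless graph, so tw(G) ≥ 1. The upper and lower bounds meet at 1, so that is the treewidth.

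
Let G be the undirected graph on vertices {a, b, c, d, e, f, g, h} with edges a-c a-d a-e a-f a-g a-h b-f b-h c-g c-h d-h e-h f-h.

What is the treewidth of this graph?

A width-2 tree decomposition is:
Bags: B1 = {a, d, h}  B2 = {a, c, h}  B3 = {a, f, h}  B4 = {a, e, h}  B5 = {b, f, h}  B6 = {a, c, g}
Tree: B1–B2, B2–B3, B1–B4, B3–B5, B2–B6
Every bag has size at most 3, so the width is 3 − 1 = 2 and tw(G) ≤ 2. For the lower bound, the 3 vertices {a, c, g} are pairwise adjacent, and any tree decomposition puts a clique entirely inside one bag — forcing width ≥ 2. Combining the bounds, tw(G) = 2.

2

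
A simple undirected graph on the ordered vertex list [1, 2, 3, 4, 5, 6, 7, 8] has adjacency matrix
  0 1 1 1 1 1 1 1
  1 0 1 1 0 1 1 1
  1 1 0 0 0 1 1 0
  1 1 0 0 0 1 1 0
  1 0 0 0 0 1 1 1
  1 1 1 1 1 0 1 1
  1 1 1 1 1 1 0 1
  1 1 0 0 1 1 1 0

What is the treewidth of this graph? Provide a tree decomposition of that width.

Treewidth 4.
One such decomposition:
Bags: B1 = {1, 2, 3, 6, 7}  B2 = {1, 2, 4, 6, 7}  B3 = {1, 2, 6, 7, 8}  B4 = {1, 5, 6, 7, 8}
Tree: B1–B2, B1–B3, B3–B4

Each bag holds 5 vertices, so the decomposition has width 4, which upper-bounds the treewidth. On the other hand G contains the 5-clique {1, 2, 6, 7, 8}. A clique must lie in a single bag of any decomposition, so no decomposition can have width below 4. Hence tw(G) = 4 exactly.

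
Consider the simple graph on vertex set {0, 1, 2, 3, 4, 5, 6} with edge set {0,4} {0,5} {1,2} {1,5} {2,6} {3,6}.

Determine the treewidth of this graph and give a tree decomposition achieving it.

Every bag has size at most 2, so the width is 2 − 1 = 1 and tw(G) ≤ 1. Any graph with an edge has treewidth ≥ 1, and G has the edge 3–6. The upper and lower bounds meet at 1, so that is the treewidth.

Treewidth 1.
One such decomposition:
Bags: B1 = {3, 6}  B2 = {2, 6}  B3 = {1, 2}  B4 = {1, 5}  B5 = {0, 5}  B6 = {0, 4}
Tree: B1–B2, B2–B3, B3–B4, B4–B5, B5–B6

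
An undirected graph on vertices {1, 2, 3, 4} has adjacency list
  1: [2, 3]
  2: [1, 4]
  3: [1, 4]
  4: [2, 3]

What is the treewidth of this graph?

A width-2 tree decomposition is:
Bags: B1 = {1, 3, 4}  B2 = {1, 2, 4}
Tree: B1–B2
Every bag has size at most 3, so the width is 3 − 1 = 2 and tw(G) ≤ 2. The edges 1–3–4–2–1 form a cycle, so G is not a tree and its treewidth is at least 2. The upper and lower bounds meet at 2, so that is the treewidth.

2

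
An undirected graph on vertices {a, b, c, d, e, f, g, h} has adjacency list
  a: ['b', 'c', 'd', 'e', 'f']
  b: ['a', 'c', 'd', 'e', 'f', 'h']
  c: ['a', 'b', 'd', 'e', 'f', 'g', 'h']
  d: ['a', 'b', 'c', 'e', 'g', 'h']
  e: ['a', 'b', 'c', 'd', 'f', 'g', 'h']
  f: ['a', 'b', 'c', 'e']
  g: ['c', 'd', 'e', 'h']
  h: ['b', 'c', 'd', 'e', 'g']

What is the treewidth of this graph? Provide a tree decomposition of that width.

Every bag has size at most 5, so the width is 5 − 1 = 4 and tw(G) ≤ 4. Conversely, {c, d, e, g, h} is a clique of size 5, and the vertices of any clique must share a bag in every tree decomposition; so some bag has ≥ 5 vertices and tw(G) ≥ 4. Combining the bounds, tw(G) = 4.

Treewidth 4.
One such decomposition:
Bags: B1 = {b, c, d, e, h}  B2 = {a, b, c, d, e}  B3 = {a, b, c, e, f}  B4 = {c, d, e, g, h}
Tree: B1–B2, B2–B3, B1–B4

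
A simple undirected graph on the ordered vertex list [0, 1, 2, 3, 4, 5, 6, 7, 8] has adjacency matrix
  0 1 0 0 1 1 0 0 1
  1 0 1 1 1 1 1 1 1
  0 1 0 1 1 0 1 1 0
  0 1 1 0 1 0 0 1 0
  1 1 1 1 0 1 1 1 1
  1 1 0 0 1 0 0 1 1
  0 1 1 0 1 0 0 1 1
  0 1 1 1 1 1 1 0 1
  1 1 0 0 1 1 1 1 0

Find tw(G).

A width-4 tree decomposition is:
Bags: B1 = {1, 4, 5, 7, 8}  B2 = {1, 4, 6, 7, 8}  B3 = {1, 2, 4, 6, 7}  B4 = {1, 2, 3, 4, 7}  B5 = {0, 1, 4, 5, 8}
Tree: B1–B2, B2–B3, B3–B4, B1–B5
Every bag has size at most 5, so the width is 5 − 1 = 4 and tw(G) ≤ 4. Conversely, {0, 1, 4, 5, 8} is a clique of size 5, and the vertices of any clique must share a bag in every tree decomposition; so some bag has ≥ 5 vertices and tw(G) ≥ 4. The upper and lower bounds meet at 4, so that is the treewidth.

4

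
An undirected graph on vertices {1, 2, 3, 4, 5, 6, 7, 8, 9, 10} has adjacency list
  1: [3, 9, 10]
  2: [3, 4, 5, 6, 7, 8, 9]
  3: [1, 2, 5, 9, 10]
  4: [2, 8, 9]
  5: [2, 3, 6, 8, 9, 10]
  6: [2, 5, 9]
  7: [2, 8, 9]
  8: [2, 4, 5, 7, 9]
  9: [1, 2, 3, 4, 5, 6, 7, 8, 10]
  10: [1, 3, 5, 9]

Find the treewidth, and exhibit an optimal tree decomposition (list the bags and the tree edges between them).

Treewidth 3.
One optimal decomposition is:
Bags: B1 = {2, 3, 5, 9}  B2 = {2, 5, 8, 9}  B3 = {2, 5, 6, 9}  B4 = {2, 7, 8, 9}  B5 = {3, 5, 9, 10}  B6 = {2, 4, 8, 9}  B7 = {1, 3, 9, 10}
Tree: B1–B2, B2–B3, B2–B4, B1–B5, B4–B6, B5–B7

Every bag has size at most 4, so the width is 4 − 1 = 3 and tw(G) ≤ 3. On the other hand G contains the 4-clique {1, 3, 9, 10}. A clique must lie in a single bag of any decomposition, so no decomposition can have width below 3. Combining the bounds, tw(G) = 3.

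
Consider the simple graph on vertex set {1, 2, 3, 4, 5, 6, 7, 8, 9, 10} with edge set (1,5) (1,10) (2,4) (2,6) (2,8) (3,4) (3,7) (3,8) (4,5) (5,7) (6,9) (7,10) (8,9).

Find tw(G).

A width-2 tree decomposition is:
Bags: B1 = {1, 5, 10}  B2 = {5, 7, 10}  B3 = {4, 5, 7}  B4 = {3, 4, 7}  B5 = {2, 3, 4}  B6 = {2, 3, 8}  B7 = {2, 6, 8}  B8 = {6, 8, 9}
Tree: B1–B2, B2–B3, B3–B4, B4–B5, B5–B6, B6–B7, B7–B8
The largest bag has 3 vertices, giving width 2; this decomposition certifies tw(G) ≤ 2. The edges 1–10–7–5–1 form a cycle, so G is not a tree and its treewidth is at least 2. Therefore the treewidth is 2.

2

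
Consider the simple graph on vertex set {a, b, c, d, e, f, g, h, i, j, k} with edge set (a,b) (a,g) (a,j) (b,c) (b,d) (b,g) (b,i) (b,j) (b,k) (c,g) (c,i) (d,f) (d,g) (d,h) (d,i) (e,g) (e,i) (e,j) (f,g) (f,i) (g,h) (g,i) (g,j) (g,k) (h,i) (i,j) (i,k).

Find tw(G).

A width-3 tree decomposition is:
Bags: B1 = {b, g, i, j}  B2 = {b, d, g, i}  B3 = {d, g, h, i}  B4 = {b, g, i, k}  B5 = {e, g, i, j}  B6 = {a, b, g, j}  B7 = {d, f, g, i}  B8 = {b, c, g, i}
Tree: B1–B2, B2–B3, B1–B4, B1–B5, B1–B6, B2–B7, B1–B8
Each bag holds 4 vertices, so the decomposition has width 3, which upper-bounds the treewidth. For the lower bound, the 4 vertices {a, b, g, j} are pairwise adjacent, and any tree decomposition puts a clique entirely inside one bag — forcing width ≥ 3. Therefore the treewidth is 3.

3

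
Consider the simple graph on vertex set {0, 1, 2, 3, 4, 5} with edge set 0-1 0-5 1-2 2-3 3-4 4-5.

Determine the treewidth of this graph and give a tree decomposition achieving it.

Every bag has size at most 3, so the width is 3 − 1 = 2 and tw(G) ≤ 2. The edges 2–1–0–5–4–3–2 form a cycle, so G is not a tree and its treewidth is at least 2. Combining the bounds, tw(G) = 2.

Treewidth 2.
Bags: B1 = {0, 1, 2}  B2 = {0, 2, 5}  B3 = {2, 4, 5}  B4 = {2, 3, 4}
Tree: B1–B2, B2–B3, B3–B4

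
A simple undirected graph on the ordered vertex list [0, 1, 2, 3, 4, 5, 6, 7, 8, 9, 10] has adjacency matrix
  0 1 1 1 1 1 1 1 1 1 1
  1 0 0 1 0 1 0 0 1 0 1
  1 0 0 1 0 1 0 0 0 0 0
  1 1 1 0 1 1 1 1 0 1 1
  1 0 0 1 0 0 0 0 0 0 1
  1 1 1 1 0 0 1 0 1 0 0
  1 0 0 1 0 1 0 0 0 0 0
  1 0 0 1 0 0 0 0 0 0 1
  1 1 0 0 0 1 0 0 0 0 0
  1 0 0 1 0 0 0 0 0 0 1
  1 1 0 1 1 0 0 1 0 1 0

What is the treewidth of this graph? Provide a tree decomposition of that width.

Each bag holds 4 vertices, so the decomposition has width 3, which upper-bounds the treewidth. For the lower bound, the 4 vertices {0, 1, 5, 8} are pairwise adjacent, and any tree decomposition puts a clique entirely inside one bag — forcing width ≥ 3. Therefore the treewidth is 3.

Treewidth 3.
Bags: B1 = {0, 1, 3, 10}  B2 = {0, 1, 3, 5}  B3 = {0, 3, 4, 10}  B4 = {0, 3, 5, 6}  B5 = {0, 1, 5, 8}  B6 = {0, 3, 7, 10}  B7 = {0, 3, 9, 10}  B8 = {0, 2, 3, 5}
Tree: B1–B2, B1–B3, B2–B4, B2–B5, B1–B6, B1–B7, B2–B8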